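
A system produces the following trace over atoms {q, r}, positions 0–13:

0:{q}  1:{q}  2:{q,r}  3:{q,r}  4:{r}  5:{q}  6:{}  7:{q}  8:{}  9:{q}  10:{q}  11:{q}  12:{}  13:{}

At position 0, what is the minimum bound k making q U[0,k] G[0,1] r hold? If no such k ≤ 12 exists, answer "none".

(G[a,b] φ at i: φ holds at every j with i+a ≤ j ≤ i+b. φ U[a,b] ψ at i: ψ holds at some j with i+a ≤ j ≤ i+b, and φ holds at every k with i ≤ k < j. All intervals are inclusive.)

Need earliest j ≥ 0 with G[0,1] r, and q at every k in [0,j-1].
  j=0: rhs fails.
  j=1: rhs fails.
  j=2: rhs holds; lhs holds on [0,1]. k = 2.

2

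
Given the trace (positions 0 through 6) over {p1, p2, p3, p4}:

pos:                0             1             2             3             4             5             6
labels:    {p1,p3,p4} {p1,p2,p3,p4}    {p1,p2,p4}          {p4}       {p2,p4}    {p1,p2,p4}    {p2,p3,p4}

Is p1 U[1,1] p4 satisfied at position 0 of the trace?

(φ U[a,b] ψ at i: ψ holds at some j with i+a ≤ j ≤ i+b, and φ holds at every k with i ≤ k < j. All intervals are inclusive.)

Need some j in [1,1] with p4, and p1 at every k in [0,j-1].
  j=1: p4 holds; p1 holds at every k in [0,0] → satisfied.

True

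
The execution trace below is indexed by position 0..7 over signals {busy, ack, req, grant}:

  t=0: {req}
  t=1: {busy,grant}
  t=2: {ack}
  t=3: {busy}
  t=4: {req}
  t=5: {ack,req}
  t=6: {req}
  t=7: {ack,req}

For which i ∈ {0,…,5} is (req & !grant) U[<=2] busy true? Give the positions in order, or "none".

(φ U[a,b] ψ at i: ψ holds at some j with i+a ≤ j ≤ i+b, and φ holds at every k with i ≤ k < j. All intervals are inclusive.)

Evaluate at each i in [0,5]:
  i=0: ✓ (rhs at j=1; lhs holds on [0,0])
  i=1: ✓ (rhs at j=1)
  i=2: ✗ (lhs fails at k=2 before rhs at j=3)
  i=3: ✓ (rhs at j=3)
  i=4: ✗ (no rhs in [4,6])
  i=5: ✗ (no rhs in [5,7])

0, 1, 3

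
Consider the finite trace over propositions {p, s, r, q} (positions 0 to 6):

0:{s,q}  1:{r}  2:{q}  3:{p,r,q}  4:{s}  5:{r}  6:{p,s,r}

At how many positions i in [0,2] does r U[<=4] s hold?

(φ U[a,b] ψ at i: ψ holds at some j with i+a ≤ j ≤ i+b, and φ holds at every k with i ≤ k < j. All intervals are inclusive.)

Evaluate at each i in [0,2]:
  i=0: ✓ (rhs at j=0)
  i=1: ✗ (lhs fails at k=2 before rhs at j=4)
  i=2: ✗ (lhs fails at k=2 before rhs at j=4)
Positions where it holds: {0} → 1.

1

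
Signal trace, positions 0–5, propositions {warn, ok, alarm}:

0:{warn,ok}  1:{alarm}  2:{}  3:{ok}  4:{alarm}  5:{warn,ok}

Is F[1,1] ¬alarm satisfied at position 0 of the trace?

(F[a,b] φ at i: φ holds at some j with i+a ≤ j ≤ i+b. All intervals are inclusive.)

Check ¬alarm at each j in [1,1]:
  j=1: false
No position in the window satisfies it → formula fails.

False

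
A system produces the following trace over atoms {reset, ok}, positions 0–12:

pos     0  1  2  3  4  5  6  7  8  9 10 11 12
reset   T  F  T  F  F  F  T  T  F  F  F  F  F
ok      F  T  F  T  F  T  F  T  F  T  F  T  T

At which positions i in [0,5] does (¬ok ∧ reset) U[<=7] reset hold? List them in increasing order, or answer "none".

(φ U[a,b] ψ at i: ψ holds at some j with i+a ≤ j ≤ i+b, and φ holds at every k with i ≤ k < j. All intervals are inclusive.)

0, 2

Evaluate at each i in [0,5]:
  i=0: ✓ (rhs at j=0)
  i=1: ✗ (lhs fails at k=1 before rhs at j=2)
  i=2: ✓ (rhs at j=2)
  i=3: ✗ (lhs fails at k=3 before rhs at j=6)
  i=4: ✗ (lhs fails at k=4 before rhs at j=6)
  i=5: ✗ (lhs fails at k=5 before rhs at j=6)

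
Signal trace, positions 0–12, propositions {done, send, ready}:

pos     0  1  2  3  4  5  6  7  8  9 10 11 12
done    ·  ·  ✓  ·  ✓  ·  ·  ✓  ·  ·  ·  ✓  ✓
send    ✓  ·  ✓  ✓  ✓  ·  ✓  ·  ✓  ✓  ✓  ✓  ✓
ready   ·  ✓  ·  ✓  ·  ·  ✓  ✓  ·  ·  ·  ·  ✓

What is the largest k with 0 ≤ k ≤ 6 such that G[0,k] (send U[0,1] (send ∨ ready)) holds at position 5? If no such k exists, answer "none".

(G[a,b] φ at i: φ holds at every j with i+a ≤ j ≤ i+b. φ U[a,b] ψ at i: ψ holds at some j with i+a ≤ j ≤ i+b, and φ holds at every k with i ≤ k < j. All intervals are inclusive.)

none

(send U[0,1] (send ∨ ready)) must hold from j=5 onward; find where it first fails.
  j=5: fails → no k works.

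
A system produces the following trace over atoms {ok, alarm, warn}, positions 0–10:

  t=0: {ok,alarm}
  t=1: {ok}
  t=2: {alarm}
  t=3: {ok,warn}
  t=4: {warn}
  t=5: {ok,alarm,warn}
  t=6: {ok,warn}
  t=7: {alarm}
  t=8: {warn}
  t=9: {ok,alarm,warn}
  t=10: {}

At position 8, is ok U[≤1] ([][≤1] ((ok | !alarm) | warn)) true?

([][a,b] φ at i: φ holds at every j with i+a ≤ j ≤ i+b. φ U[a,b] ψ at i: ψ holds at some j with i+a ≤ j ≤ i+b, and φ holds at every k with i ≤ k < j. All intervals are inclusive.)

Holds

Need some j in [8,9] with [][≤1] ((ok | !alarm) | warn), and ok at every k in [8,j-1].
  j=8: [][≤1] ((ok | !alarm) | warn) holds; no prefix to check → satisfied.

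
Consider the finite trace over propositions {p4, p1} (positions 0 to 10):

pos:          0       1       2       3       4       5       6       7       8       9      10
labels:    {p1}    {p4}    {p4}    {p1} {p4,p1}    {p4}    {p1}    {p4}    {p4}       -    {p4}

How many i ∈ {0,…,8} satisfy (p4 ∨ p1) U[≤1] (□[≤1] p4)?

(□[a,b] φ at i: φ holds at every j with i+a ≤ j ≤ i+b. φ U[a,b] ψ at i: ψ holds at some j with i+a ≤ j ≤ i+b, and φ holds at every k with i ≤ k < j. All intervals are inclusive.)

Evaluate at each i in [0,8]:
  i=0: ✓ (rhs at j=1; lhs holds on [0,0])
  i=1: ✓ (rhs at j=1)
  i=2: ✗ (no rhs in [2,3])
  i=3: ✓ (rhs at j=4; lhs holds on [3,3])
  i=4: ✓ (rhs at j=4)
  i=5: ✗ (no rhs in [5,6])
  i=6: ✓ (rhs at j=7; lhs holds on [6,6])
  i=7: ✓ (rhs at j=7)
  i=8: ✗ (no rhs in [8,9])
Positions where it holds: {0, 1, 3, 4, 6, 7} → 6.

6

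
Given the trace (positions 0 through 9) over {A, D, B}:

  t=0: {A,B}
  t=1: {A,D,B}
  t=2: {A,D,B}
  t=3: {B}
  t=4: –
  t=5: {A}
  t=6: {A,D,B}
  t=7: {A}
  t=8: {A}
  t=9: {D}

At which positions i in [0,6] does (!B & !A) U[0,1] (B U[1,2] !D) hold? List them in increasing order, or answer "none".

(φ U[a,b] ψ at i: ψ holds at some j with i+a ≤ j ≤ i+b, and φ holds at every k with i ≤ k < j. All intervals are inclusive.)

1, 2, 3, 6

Evaluate at each i in [0,6]:
  i=0: ✗ (lhs fails at k=0 before rhs at j=1)
  i=1: ✓ (rhs at j=1)
  i=2: ✓ (rhs at j=2)
  i=3: ✓ (rhs at j=3)
  i=4: ✗ (no rhs in [4,5])
  i=5: ✗ (lhs fails at k=5 before rhs at j=6)
  i=6: ✓ (rhs at j=6)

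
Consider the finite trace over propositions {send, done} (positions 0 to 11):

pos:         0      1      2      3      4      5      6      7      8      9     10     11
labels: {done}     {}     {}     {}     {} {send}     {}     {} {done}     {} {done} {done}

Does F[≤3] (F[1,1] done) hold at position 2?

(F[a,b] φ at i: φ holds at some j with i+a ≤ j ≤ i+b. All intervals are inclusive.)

False

Check F[1,1] done at each j in [2,5]:
  j=2: fails (none in [3,3])
  j=3: fails (none in [4,4])
  j=4: fails (none in [5,5])
  j=5: fails (none in [6,6])
No position in the window satisfies it → formula fails.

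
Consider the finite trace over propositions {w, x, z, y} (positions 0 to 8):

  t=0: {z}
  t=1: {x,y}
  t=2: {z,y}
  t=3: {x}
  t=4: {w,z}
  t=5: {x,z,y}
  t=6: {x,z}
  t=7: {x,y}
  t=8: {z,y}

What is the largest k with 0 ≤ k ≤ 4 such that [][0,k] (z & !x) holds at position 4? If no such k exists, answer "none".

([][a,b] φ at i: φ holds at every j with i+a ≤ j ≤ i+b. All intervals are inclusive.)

(z & !x) must hold from j=4 onward; find where it first fails.
  j=4: holds
  j=5: fails
Holds on [4,4], so largest k = 0.

0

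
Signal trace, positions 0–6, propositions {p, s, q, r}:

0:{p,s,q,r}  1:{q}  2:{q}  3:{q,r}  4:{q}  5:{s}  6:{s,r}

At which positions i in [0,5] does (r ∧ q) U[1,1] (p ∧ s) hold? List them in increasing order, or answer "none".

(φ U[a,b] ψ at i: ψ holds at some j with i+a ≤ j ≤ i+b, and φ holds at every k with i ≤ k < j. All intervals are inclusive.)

Evaluate at each i in [0,5]:
  i=0: ✗ (no rhs in [1,1])
  i=1: ✗ (no rhs in [2,2])
  i=2: ✗ (no rhs in [3,3])
  i=3: ✗ (no rhs in [4,4])
  i=4: ✗ (no rhs in [5,5])
  i=5: ✗ (no rhs in [6,6])

none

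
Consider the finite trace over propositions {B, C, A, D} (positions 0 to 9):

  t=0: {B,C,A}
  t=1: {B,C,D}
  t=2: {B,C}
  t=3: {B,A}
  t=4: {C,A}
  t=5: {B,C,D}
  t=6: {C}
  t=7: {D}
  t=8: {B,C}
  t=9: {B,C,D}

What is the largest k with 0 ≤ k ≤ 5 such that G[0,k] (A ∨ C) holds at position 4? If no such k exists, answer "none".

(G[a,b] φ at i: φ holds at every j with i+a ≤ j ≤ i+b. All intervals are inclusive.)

(A ∨ C) must hold from j=4 onward; find where it first fails.
  j=4: holds
  j=5: holds
  j=6: holds
  j=7: fails
Holds on [4,6], so largest k = 2.

2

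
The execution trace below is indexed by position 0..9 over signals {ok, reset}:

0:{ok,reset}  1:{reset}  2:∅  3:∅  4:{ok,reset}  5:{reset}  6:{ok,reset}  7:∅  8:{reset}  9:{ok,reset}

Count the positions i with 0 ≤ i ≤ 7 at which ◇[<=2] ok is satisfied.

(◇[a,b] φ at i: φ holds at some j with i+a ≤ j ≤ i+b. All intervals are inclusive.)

Evaluate at each i in [0,7]:
  i=0: ✓ (witness j=0)
  i=1: ✗ (none in [1,3])
  i=2: ✓ (witness j=4)
  i=3: ✓ (witness j=4)
  i=4: ✓ (witness j=4)
  i=5: ✓ (witness j=6)
  i=6: ✓ (witness j=6)
  i=7: ✓ (witness j=9)
Positions where it holds: {0, 2, 3, 4, 5, 6, 7} → 7.

7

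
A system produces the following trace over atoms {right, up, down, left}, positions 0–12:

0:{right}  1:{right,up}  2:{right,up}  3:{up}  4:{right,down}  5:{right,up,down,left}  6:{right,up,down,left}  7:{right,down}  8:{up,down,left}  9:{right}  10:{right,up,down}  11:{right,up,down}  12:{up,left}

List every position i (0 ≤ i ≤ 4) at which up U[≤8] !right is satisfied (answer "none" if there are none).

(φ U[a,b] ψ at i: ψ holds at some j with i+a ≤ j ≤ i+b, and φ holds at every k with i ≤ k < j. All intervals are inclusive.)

1, 2, 3

Evaluate at each i in [0,4]:
  i=0: ✗ (lhs fails at k=0 before rhs at j=3)
  i=1: ✓ (rhs at j=3; lhs holds on [1,2])
  i=2: ✓ (rhs at j=3; lhs holds on [2,2])
  i=3: ✓ (rhs at j=3)
  i=4: ✗ (lhs fails at k=4 before rhs at j=8)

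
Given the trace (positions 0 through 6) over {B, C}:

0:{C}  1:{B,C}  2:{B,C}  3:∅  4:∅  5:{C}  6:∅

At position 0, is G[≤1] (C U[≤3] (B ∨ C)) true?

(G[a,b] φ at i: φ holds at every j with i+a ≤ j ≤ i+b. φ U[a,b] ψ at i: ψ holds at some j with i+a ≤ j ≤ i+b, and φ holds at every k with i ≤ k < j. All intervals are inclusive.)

Check (C U[≤3] (B ∨ C)) at every j in [0,1]:
  j=0: holds
  j=1: holds
All positions satisfy it → formula holds.

Holds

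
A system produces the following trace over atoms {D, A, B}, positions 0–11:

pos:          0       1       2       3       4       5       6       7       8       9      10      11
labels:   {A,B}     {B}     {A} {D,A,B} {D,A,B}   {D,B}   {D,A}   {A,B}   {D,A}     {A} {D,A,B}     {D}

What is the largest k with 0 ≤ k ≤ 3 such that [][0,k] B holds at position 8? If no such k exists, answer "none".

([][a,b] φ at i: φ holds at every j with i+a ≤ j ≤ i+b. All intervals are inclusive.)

B must hold from j=8 onward; find where it first fails.
  j=8: fails → no k works.

none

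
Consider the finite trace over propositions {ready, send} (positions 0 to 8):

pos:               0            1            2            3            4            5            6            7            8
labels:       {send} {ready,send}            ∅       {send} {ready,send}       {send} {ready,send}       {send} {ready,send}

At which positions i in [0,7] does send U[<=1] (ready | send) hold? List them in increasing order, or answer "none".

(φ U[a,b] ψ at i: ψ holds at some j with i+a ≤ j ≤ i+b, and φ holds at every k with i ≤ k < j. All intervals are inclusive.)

0, 1, 3, 4, 5, 6, 7

Evaluate at each i in [0,7]:
  i=0: ✓ (rhs at j=0)
  i=1: ✓ (rhs at j=1)
  i=2: ✗ (lhs fails at k=2 before rhs at j=3)
  i=3: ✓ (rhs at j=3)
  i=4: ✓ (rhs at j=4)
  i=5: ✓ (rhs at j=5)
  i=6: ✓ (rhs at j=6)
  i=7: ✓ (rhs at j=7)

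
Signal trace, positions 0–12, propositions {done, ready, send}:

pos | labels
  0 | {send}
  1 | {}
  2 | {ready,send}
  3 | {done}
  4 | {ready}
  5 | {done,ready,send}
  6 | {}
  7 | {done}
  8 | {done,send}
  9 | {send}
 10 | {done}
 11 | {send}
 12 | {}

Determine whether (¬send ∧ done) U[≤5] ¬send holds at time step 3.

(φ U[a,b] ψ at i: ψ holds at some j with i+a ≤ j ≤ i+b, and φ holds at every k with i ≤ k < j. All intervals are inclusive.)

True

Need some j in [3,8] with ¬send, and (¬send ∧ done) at every k in [3,j-1].
  j=3: ¬send holds; no prefix to check → satisfied.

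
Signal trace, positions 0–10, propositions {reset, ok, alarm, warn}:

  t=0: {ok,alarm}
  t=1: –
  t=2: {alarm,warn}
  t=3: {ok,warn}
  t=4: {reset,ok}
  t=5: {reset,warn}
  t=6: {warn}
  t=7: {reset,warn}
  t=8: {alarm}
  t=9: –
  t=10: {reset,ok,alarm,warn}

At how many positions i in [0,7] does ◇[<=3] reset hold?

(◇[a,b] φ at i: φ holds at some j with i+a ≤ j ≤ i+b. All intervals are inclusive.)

7

Evaluate at each i in [0,7]:
  i=0: ✗ (none in [0,3])
  i=1: ✓ (witness j=4)
  i=2: ✓ (witness j=4)
  i=3: ✓ (witness j=4)
  i=4: ✓ (witness j=4)
  i=5: ✓ (witness j=5)
  i=6: ✓ (witness j=7)
  i=7: ✓ (witness j=7)
Positions where it holds: {1, 2, 3, 4, 5, 6, 7} → 7.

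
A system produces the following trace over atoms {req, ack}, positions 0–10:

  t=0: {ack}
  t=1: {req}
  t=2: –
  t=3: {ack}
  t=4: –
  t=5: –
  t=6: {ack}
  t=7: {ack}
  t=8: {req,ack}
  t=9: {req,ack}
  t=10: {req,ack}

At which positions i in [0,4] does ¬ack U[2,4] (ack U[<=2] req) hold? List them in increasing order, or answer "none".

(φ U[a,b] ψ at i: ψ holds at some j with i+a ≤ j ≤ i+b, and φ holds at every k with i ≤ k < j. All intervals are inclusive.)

Evaluate at each i in [0,4]:
  i=0: ✗ (no rhs in [2,4])
  i=1: ✗ (no rhs in [3,5])
  i=2: ✗ (lhs fails at k=3 before rhs at j=6)
  i=3: ✗ (lhs fails at k=3 before rhs at j=6)
  i=4: ✓ (rhs at j=6; lhs holds on [4,5])

4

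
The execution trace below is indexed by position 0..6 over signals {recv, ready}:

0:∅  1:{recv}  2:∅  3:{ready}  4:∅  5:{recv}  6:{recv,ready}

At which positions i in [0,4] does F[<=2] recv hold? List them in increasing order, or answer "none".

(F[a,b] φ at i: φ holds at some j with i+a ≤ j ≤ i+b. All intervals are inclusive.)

Evaluate at each i in [0,4]:
  i=0: ✓ (witness j=1)
  i=1: ✓ (witness j=1)
  i=2: ✗ (none in [2,4])
  i=3: ✓ (witness j=5)
  i=4: ✓ (witness j=5)

0, 1, 3, 4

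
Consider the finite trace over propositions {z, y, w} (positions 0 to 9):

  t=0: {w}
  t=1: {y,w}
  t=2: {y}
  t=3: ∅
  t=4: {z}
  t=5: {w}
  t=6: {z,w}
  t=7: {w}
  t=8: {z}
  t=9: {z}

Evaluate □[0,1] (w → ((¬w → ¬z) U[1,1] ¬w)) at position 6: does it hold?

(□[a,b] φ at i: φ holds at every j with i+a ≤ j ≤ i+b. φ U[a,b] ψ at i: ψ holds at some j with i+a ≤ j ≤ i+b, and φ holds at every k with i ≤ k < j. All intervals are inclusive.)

Check (w → ((¬w → ¬z) U[1,1] ¬w)) at every j in [6,7]:
  j=6: antecedent true; consequent fails → ✗
  j=7: antecedent true; consequent holds → ✓
Fails at j=6 → formula fails.

Does not hold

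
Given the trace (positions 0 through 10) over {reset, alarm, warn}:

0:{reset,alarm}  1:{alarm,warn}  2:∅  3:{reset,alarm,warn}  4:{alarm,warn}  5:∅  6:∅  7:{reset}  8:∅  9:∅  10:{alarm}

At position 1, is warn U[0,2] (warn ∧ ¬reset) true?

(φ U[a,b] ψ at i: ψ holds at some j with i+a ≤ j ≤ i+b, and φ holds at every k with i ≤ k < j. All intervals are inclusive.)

Yes

Need some j in [1,3] with (warn ∧ ¬reset), and warn at every k in [1,j-1].
  j=1: (warn ∧ ¬reset) holds; no prefix to check → satisfied.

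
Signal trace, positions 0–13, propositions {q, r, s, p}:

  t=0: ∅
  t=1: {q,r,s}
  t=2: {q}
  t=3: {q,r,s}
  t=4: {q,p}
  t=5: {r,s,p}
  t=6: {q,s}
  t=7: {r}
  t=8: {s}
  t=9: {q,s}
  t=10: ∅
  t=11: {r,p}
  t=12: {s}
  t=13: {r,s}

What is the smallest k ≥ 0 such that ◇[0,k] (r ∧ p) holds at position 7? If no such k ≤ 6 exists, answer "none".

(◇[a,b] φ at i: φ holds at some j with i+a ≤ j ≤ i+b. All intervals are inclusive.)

4

Scan j = 7,8,… for (r ∧ p):
  j=7: fails
  j=8: fails
  j=9: fails
  j=10: fails
  j=11: holds
First hit at j=11, so smallest k = 11-7 = 4.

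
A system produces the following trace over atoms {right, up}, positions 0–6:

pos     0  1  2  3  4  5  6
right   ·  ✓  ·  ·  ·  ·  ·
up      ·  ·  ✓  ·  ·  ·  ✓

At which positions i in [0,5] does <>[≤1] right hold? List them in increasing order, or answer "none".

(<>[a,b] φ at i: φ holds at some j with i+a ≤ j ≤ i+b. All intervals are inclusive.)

Evaluate at each i in [0,5]:
  i=0: ✓ (witness j=1)
  i=1: ✓ (witness j=1)
  i=2: ✗ (none in [2,3])
  i=3: ✗ (none in [3,4])
  i=4: ✗ (none in [4,5])
  i=5: ✗ (none in [5,6])

0, 1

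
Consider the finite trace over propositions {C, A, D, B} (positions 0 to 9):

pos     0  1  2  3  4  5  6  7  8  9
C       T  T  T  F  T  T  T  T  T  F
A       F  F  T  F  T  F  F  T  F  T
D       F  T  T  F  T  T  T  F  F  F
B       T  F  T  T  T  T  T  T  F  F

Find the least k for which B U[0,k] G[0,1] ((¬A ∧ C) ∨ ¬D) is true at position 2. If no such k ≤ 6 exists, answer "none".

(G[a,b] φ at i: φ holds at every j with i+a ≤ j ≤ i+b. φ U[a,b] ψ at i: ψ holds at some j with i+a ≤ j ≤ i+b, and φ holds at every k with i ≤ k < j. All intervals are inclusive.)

3

Need earliest j ≥ 2 with G[0,1] ((¬A ∧ C) ∨ ¬D), and B at every k in [2,j-1].
  j=2: rhs fails.
  j=3: rhs fails.
  j=4: rhs fails.
  j=5: rhs holds; lhs holds on [2,4]. k = 3.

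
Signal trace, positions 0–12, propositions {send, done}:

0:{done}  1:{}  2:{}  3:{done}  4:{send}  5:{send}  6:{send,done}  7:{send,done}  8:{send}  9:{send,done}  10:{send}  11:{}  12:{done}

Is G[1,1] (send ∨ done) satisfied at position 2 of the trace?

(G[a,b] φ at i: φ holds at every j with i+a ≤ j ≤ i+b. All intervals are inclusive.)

Check (send ∨ done) at every j in [3,3]:
  j=3: true
All positions satisfy it → formula holds.

True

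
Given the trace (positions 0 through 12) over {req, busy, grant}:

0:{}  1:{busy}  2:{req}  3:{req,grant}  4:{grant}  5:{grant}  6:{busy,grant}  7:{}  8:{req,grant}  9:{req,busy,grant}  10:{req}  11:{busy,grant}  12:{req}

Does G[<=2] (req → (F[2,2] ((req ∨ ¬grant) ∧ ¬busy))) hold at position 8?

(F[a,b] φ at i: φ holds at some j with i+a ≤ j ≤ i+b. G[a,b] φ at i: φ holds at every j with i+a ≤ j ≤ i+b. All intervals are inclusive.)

False

Check (req → (F[2,2] ((req ∨ ¬grant) ∧ ¬busy))) at every j in [8,10]:
  j=8: antecedent true; consequent holds (witness at 10) → ✓
  j=9: antecedent true; consequent fails (none in [11,11]) → ✗
  j=10: antecedent true; consequent holds (witness at 12) → ✓
Fails at j=9 → formula fails.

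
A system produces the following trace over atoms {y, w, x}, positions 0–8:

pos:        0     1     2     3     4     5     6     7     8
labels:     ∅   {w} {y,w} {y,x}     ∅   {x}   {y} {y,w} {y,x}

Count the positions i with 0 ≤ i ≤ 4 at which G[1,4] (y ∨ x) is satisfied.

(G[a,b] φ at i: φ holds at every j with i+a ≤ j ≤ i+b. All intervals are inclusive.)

Evaluate at each i in [0,4]:
  i=0: ✗ (fails at j=1)
  i=1: ✗ (fails at j=4)
  i=2: ✗ (fails at j=4)
  i=3: ✗ (fails at j=4)
  i=4: ✓ (all of [5,8])
Positions where it holds: {4} → 1.

1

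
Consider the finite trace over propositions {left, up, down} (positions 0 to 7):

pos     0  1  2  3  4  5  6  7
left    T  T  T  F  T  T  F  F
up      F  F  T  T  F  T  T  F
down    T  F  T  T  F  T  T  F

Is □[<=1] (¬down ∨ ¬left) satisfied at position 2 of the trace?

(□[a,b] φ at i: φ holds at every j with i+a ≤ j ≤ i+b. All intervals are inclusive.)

Check (¬down ∨ ¬left) at every j in [2,3]:
  j=2: false
  j=3: true
Fails at j=2 → formula fails.

False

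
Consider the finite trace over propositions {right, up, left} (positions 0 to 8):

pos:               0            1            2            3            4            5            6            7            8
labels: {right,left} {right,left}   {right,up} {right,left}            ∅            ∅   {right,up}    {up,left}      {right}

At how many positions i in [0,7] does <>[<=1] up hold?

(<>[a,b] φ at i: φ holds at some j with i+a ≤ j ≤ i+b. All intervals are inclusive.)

Evaluate at each i in [0,7]:
  i=0: ✗ (none in [0,1])
  i=1: ✓ (witness j=2)
  i=2: ✓ (witness j=2)
  i=3: ✗ (none in [3,4])
  i=4: ✗ (none in [4,5])
  i=5: ✓ (witness j=6)
  i=6: ✓ (witness j=6)
  i=7: ✓ (witness j=7)
Positions where it holds: {1, 2, 5, 6, 7} → 5.

5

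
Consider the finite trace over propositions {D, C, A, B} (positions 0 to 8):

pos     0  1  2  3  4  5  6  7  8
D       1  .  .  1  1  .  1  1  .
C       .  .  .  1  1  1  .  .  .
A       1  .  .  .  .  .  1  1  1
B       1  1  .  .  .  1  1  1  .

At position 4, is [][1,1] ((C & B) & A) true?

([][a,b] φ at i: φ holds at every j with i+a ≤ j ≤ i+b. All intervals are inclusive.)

False

Check ((C & B) & A) at every j in [5,5]:
  j=5: false
Fails at j=5 → formula fails.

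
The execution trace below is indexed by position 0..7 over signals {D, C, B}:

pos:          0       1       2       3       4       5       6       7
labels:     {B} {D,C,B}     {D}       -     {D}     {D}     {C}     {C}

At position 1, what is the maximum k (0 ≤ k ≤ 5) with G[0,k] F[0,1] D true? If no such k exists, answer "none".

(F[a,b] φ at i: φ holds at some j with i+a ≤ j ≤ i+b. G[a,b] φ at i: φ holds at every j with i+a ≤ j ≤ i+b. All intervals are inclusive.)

F[0,1] D must hold from j=1 onward; find where it first fails.
  j=1: holds
  j=2: holds
  j=3: holds
  j=4: holds
  j=5: holds
  j=6: fails
Holds on [1,5], so largest k = 4.

4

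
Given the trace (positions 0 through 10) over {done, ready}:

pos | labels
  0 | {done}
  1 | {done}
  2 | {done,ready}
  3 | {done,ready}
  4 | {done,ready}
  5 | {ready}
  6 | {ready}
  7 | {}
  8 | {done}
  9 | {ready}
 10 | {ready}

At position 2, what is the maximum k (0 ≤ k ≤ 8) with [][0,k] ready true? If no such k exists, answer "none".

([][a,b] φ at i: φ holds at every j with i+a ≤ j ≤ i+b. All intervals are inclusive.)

ready must hold from j=2 onward; find where it first fails.
  j=2: holds
  j=3: holds
  j=4: holds
  j=5: holds
  j=6: holds
  j=7: fails
Holds on [2,6], so largest k = 4.

4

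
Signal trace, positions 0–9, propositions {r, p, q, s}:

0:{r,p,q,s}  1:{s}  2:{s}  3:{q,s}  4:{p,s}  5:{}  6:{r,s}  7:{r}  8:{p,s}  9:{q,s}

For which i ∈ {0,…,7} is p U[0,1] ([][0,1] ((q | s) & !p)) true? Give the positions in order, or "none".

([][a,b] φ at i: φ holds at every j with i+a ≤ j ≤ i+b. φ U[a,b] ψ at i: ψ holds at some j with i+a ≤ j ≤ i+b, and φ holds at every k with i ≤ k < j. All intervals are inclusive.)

0, 1, 2

Evaluate at each i in [0,7]:
  i=0: ✓ (rhs at j=1; lhs holds on [0,0])
  i=1: ✓ (rhs at j=1)
  i=2: ✓ (rhs at j=2)
  i=3: ✗ (no rhs in [3,4])
  i=4: ✗ (no rhs in [4,5])
  i=5: ✗ (no rhs in [5,6])
  i=6: ✗ (no rhs in [6,7])
  i=7: ✗ (no rhs in [7,8])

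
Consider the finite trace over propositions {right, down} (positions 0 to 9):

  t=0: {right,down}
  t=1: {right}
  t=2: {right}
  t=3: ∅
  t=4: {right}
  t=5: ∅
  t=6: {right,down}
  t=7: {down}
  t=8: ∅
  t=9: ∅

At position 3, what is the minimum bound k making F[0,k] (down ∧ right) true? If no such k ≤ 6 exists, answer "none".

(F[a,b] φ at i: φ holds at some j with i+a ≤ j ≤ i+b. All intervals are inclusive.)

3

Scan j = 3,4,… for (down ∧ right):
  j=3: fails
  j=4: fails
  j=5: fails
  j=6: holds
First hit at j=6, so smallest k = 6-3 = 3.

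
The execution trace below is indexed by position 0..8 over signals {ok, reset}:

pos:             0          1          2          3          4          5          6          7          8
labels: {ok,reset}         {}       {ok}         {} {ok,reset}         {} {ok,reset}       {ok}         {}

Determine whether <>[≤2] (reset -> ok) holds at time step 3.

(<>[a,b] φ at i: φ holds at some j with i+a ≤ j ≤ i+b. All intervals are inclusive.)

Holds

Check (reset -> ok) at each j in [3,5]:
  j=3: true
  j=4: true
  j=5: true
Found at j=3 → formula holds.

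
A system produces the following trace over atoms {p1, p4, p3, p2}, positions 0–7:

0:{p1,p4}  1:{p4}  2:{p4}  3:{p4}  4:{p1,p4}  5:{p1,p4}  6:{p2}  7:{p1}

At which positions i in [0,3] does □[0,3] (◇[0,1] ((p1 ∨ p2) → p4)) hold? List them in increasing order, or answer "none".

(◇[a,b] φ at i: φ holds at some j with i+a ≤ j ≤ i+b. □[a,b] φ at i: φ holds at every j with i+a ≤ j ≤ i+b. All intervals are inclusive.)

0, 1, 2

Evaluate at each i in [0,3]:
  i=0: ✓ (all of [0,3])
  i=1: ✓ (all of [1,4])
  i=2: ✓ (all of [2,5])
  i=3: ✗ (fails at j=6)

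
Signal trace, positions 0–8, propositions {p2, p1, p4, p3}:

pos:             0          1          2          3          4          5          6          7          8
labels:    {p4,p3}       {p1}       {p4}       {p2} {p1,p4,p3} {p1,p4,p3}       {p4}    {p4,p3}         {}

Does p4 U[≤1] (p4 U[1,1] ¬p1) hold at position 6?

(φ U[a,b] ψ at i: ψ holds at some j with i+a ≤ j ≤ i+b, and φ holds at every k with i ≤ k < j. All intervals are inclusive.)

Need some j in [6,7] with (p4 U[1,1] ¬p1), and p4 at every k in [6,j-1].
  j=6: (p4 U[1,1] ¬p1) holds; no prefix to check → satisfied.

Yes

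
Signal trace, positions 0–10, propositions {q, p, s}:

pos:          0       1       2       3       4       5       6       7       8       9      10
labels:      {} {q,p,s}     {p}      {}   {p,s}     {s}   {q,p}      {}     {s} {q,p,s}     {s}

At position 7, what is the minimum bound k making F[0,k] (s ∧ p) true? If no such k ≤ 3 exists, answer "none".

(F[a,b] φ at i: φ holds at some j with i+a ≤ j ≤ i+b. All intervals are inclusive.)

2

Scan j = 7,8,… for (s ∧ p):
  j=7: fails
  j=8: fails
  j=9: holds
First hit at j=9, so smallest k = 9-7 = 2.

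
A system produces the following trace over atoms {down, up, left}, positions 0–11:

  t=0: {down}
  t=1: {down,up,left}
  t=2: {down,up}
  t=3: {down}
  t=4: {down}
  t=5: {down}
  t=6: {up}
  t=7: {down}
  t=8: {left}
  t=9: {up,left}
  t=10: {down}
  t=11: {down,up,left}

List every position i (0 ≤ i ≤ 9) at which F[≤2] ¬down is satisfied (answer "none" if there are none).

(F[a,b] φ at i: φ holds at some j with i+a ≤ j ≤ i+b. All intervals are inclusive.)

4, 5, 6, 7, 8, 9

Evaluate at each i in [0,9]:
  i=0: ✗ (none in [0,2])
  i=1: ✗ (none in [1,3])
  i=2: ✗ (none in [2,4])
  i=3: ✗ (none in [3,5])
  i=4: ✓ (witness j=6)
  i=5: ✓ (witness j=6)
  i=6: ✓ (witness j=6)
  i=7: ✓ (witness j=8)
  i=8: ✓ (witness j=8)
  i=9: ✓ (witness j=9)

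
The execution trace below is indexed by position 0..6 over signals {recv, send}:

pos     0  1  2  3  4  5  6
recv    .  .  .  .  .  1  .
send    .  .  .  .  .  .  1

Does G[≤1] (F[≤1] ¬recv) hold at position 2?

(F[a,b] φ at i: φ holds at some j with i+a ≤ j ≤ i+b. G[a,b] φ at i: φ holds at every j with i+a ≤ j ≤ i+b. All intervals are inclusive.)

Check F[≤1] ¬recv at every j in [2,3]:
  j=2: holds (witness at 2)
  j=3: holds (witness at 3)
All positions satisfy it → formula holds.

True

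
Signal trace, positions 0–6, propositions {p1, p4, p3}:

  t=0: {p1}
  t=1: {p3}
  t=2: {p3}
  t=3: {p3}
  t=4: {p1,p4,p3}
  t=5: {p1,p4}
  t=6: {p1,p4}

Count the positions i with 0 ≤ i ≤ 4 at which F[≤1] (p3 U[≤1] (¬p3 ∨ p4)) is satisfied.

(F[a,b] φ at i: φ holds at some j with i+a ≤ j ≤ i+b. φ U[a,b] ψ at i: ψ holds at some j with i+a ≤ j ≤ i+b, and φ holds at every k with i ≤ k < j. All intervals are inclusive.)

4

Evaluate at each i in [0,4]:
  i=0: ✓ (witness j=0)
  i=1: ✗ (none in [1,2])
  i=2: ✓ (witness j=3)
  i=3: ✓ (witness j=3)
  i=4: ✓ (witness j=4)
Positions where it holds: {0, 2, 3, 4} → 4.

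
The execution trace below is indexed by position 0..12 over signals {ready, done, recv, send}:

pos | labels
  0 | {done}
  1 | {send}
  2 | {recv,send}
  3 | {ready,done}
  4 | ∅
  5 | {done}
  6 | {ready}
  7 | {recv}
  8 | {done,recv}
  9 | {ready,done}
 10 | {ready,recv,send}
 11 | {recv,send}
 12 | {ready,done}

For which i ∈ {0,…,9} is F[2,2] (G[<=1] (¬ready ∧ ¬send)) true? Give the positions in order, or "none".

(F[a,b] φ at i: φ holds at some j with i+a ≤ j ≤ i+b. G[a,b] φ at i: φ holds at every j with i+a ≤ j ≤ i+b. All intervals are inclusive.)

Evaluate at each i in [0,9]:
  i=0: ✗ (none in [2,2])
  i=1: ✗ (none in [3,3])
  i=2: ✓ (witness j=4)
  i=3: ✗ (none in [5,5])
  i=4: ✗ (none in [6,6])
  i=5: ✓ (witness j=7)
  i=6: ✗ (none in [8,8])
  i=7: ✗ (none in [9,9])
  i=8: ✗ (none in [10,10])
  i=9: ✗ (none in [11,11])

2, 5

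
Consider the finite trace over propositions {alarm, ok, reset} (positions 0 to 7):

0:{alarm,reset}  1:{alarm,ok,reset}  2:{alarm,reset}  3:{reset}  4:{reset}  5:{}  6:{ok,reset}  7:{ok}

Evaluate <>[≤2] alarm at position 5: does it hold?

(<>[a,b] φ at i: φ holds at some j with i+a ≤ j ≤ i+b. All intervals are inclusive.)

Check alarm at each j in [5,7]:
  j=5: false
  j=6: false
  j=7: false
No position in the window satisfies it → formula fails.

Does not hold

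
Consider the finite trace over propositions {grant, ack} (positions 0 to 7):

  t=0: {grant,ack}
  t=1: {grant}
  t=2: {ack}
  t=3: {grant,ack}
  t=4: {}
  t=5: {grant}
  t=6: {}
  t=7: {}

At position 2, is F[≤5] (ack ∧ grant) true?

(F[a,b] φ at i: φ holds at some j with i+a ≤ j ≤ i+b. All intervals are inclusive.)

Check (ack ∧ grant) at each j in [2,7]:
  j=2: false
  j=3: true
  j=4: false
  j=5: false
  j=6: false
  j=7: false
Found at j=3 → formula holds.

Yes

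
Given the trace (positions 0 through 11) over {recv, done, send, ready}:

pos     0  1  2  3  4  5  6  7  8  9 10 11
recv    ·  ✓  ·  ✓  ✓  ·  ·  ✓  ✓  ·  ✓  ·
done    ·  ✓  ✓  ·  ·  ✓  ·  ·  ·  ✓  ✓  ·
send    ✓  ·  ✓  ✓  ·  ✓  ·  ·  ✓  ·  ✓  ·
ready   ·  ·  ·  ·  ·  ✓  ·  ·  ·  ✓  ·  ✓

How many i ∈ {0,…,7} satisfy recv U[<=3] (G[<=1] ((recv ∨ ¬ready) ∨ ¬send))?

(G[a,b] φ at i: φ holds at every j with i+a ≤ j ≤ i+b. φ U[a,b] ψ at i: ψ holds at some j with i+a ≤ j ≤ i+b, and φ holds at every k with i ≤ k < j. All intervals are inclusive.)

Evaluate at each i in [0,7]:
  i=0: ✓ (rhs at j=0)
  i=1: ✓ (rhs at j=1)
  i=2: ✓ (rhs at j=2)
  i=3: ✓ (rhs at j=3)
  i=4: ✗ (lhs fails at k=5 before rhs at j=6)
  i=5: ✗ (lhs fails at k=5 before rhs at j=6)
  i=6: ✓ (rhs at j=6)
  i=7: ✓ (rhs at j=7)
Positions where it holds: {0, 1, 2, 3, 6, 7} → 6.

6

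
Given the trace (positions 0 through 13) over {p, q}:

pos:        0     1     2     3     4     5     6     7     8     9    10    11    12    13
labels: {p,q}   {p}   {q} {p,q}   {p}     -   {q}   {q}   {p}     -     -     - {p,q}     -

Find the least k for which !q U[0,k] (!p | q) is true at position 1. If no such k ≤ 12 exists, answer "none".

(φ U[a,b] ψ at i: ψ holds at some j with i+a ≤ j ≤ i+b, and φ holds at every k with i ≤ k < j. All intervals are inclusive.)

1

Need earliest j ≥ 1 with (!p | q), and !q at every k in [1,j-1].
  j=1: rhs fails.
  j=2: rhs holds; lhs holds on [1,1]. k = 1.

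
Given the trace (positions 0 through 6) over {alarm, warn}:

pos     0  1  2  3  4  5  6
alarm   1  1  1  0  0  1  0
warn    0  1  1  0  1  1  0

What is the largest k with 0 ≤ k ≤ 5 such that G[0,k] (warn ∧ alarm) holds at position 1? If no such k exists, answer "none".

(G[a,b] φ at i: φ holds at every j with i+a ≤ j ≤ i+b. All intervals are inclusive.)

(warn ∧ alarm) must hold from j=1 onward; find where it first fails.
  j=1: holds
  j=2: holds
  j=3: fails
Holds on [1,2], so largest k = 1.

1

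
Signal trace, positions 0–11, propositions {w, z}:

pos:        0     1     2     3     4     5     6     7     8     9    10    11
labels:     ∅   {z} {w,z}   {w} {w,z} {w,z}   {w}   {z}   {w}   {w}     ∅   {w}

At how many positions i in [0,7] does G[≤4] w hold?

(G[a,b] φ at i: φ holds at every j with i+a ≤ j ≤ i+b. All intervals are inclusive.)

1

Evaluate at each i in [0,7]:
  i=0: ✗ (fails at j=0)
  i=1: ✗ (fails at j=1)
  i=2: ✓ (all of [2,6])
  i=3: ✗ (fails at j=7)
  i=4: ✗ (fails at j=7)
  i=5: ✗ (fails at j=7)
  i=6: ✗ (fails at j=7)
  i=7: ✗ (fails at j=7)
Positions where it holds: {2} → 1.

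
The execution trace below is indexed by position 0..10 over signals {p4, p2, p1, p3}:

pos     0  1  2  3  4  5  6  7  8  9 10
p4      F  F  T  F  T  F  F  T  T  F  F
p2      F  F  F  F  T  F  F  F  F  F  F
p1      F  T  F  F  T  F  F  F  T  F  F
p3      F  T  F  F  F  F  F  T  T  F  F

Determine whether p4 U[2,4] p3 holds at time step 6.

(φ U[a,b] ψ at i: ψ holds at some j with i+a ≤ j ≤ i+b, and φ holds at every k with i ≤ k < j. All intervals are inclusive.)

Need some j in [8,10] with p3, and p4 at every k in [6,j-1].
  j=8: p3 holds, but p4 fails at k=6 → not this j.
  j=9: p3 false.
  j=10: p3 false.
No j in the window works → until fails.

Does not hold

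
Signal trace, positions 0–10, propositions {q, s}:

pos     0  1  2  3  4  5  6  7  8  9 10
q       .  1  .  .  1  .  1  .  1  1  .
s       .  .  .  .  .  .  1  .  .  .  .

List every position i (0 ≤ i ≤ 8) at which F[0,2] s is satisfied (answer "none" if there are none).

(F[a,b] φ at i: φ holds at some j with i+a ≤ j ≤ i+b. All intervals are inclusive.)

Evaluate at each i in [0,8]:
  i=0: ✗ (none in [0,2])
  i=1: ✗ (none in [1,3])
  i=2: ✗ (none in [2,4])
  i=3: ✗ (none in [3,5])
  i=4: ✓ (witness j=6)
  i=5: ✓ (witness j=6)
  i=6: ✓ (witness j=6)
  i=7: ✗ (none in [7,9])
  i=8: ✗ (none in [8,10])

4, 5, 6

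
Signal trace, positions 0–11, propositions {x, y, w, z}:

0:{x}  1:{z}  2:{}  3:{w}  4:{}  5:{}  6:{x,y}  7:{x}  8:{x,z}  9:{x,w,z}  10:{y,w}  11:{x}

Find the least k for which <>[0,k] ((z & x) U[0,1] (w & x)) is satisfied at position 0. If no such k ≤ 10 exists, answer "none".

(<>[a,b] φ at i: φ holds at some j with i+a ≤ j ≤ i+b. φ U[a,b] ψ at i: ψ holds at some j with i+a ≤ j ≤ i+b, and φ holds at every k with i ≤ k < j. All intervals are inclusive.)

Scan j = 0,1,… for ((z & x) U[0,1] (w & x)):
  j=0: fails
  j=1: fails
  j=2: fails
  j=3: fails
  j=4: fails
  j=5: fails
  j=6: fails
  j=7: fails
  j=8: holds
First hit at j=8, so smallest k = 8-0 = 8.

8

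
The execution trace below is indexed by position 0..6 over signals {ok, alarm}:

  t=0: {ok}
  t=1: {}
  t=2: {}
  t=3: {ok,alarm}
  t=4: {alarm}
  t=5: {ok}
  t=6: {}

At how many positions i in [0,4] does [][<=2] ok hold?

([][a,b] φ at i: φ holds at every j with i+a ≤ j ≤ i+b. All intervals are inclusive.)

Evaluate at each i in [0,4]:
  i=0: ✗ (fails at j=1)
  i=1: ✗ (fails at j=1)
  i=2: ✗ (fails at j=2)
  i=3: ✗ (fails at j=4)
  i=4: ✗ (fails at j=4)
Positions where it holds: {} → 0.

0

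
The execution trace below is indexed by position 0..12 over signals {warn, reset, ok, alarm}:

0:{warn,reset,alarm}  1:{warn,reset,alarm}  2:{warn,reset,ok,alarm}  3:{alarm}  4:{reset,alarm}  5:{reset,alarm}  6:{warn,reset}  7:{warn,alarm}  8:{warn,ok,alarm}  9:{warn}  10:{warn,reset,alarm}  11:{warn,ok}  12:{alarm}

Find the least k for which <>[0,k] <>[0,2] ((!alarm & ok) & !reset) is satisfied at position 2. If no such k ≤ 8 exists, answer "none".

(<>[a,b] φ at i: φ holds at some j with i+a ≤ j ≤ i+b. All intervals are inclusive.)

7

Scan j = 2,3,… for <>[0,2] ((!alarm & ok) & !reset):
  j=2: fails
  j=3: fails
  j=4: fails
  j=5: fails
  j=6: fails
  j=7: fails
  j=8: fails
  j=9: holds
First hit at j=9, so smallest k = 9-2 = 7.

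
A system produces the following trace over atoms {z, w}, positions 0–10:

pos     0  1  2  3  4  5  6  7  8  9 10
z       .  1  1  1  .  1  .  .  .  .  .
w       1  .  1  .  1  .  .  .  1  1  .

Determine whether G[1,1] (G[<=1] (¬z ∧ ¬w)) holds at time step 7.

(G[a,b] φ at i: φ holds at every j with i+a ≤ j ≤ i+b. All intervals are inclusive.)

Check G[<=1] (¬z ∧ ¬w) at every j in [8,8]:
  j=8: fails at 8
Fails at j=8 → formula fails.

False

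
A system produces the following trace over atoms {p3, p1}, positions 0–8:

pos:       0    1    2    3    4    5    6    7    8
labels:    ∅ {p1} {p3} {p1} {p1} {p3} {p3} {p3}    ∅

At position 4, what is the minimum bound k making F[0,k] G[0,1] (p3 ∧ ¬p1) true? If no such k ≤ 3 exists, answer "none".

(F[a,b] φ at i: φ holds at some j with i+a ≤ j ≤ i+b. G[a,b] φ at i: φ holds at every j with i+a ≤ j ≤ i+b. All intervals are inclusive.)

Scan j = 4,5,… for G[0,1] (p3 ∧ ¬p1):
  j=4: fails
  j=5: holds
First hit at j=5, so smallest k = 5-4 = 1.

1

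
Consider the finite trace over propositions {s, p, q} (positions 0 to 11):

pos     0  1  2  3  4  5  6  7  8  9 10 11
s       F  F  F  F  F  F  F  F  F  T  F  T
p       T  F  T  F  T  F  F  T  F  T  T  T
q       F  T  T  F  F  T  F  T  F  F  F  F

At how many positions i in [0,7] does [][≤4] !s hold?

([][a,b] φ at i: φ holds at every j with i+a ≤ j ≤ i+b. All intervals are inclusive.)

5

Evaluate at each i in [0,7]:
  i=0: ✓ (all of [0,4])
  i=1: ✓ (all of [1,5])
  i=2: ✓ (all of [2,6])
  i=3: ✓ (all of [3,7])
  i=4: ✓ (all of [4,8])
  i=5: ✗ (fails at j=9)
  i=6: ✗ (fails at j=9)
  i=7: ✗ (fails at j=9)
Positions where it holds: {0, 1, 2, 3, 4} → 5.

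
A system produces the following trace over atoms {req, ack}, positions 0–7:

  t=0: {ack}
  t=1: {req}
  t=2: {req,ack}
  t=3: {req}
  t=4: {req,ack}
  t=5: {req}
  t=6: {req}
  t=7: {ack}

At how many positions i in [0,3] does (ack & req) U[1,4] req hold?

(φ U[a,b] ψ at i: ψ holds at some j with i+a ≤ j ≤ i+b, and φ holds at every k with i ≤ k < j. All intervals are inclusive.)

1

Evaluate at each i in [0,3]:
  i=0: ✗ (lhs fails at k=0 before rhs at j=1)
  i=1: ✗ (lhs fails at k=1 before rhs at j=2)
  i=2: ✓ (rhs at j=3; lhs holds on [2,2])
  i=3: ✗ (lhs fails at k=3 before rhs at j=4)
Positions where it holds: {2} → 1.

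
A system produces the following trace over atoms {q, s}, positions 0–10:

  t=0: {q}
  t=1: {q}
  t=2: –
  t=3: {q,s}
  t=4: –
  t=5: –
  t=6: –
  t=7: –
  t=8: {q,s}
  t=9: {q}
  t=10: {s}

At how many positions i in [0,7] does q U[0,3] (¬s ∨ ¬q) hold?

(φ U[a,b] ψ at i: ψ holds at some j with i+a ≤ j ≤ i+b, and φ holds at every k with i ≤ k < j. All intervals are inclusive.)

8

Evaluate at each i in [0,7]:
  i=0: ✓ (rhs at j=0)
  i=1: ✓ (rhs at j=1)
  i=2: ✓ (rhs at j=2)
  i=3: ✓ (rhs at j=4; lhs holds on [3,3])
  i=4: ✓ (rhs at j=4)
  i=5: ✓ (rhs at j=5)
  i=6: ✓ (rhs at j=6)
  i=7: ✓ (rhs at j=7)
Positions where it holds: {0, 1, 2, 3, 4, 5, 6, 7} → 8.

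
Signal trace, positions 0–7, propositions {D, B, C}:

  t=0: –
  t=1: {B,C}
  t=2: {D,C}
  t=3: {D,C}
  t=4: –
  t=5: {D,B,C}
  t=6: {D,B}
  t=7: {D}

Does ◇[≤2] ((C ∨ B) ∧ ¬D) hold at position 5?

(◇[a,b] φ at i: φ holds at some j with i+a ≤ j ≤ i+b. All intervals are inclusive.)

No

Check ((C ∨ B) ∧ ¬D) at each j in [5,7]:
  j=5: false
  j=6: false
  j=7: false
No position in the window satisfies it → formula fails.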